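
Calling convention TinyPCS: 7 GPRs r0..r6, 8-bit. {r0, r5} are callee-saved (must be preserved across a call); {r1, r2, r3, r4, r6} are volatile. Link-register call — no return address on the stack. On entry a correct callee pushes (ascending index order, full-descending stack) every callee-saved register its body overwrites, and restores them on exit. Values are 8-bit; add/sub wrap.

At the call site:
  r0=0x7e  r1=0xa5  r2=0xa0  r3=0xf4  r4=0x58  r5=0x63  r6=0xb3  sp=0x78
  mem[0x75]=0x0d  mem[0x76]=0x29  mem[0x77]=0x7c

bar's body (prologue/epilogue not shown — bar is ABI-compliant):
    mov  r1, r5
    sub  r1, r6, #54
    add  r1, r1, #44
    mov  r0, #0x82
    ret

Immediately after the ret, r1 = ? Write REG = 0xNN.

REG = 0xa9

prologue: push r0 → mem[0x77]=0x7e, sp=0x77
body[0] mov  r1, r5 → r1=0x63
body[1] sub  r1, r6, #54 → r1=0x7d
body[2] add  r1, r1, #44 → r1=0xa9
body[3] mov  r0, #0x82 → r0=0x82
epilogue: pop r0=0x7e, sp=0x78
r1 is caller-saved → body value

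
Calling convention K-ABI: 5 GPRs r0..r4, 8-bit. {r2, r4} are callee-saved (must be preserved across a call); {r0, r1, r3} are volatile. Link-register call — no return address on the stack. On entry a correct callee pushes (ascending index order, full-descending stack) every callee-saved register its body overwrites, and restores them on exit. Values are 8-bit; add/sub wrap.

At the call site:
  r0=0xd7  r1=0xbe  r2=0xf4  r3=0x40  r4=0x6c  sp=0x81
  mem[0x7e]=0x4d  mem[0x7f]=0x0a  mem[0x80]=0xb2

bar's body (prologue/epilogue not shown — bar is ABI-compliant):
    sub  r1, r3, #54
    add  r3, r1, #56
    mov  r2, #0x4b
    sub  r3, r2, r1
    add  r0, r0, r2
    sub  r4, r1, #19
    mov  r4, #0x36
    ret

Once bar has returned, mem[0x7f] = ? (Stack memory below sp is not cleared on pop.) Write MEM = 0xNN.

MEM = 0x6c

prologue: push r2 -> mem[0x80]=0xf4, sp=0x80
prologue: push r4 -> mem[0x7f]=0x6c, sp=0x7f
body[0] sub  r1, r3, #54 -> r1=0x0a
body[1] add  r3, r1, #56 -> r3=0x42
body[2] mov  r2, #0x4b -> r2=0x4b
body[3] sub  r3, r2, r1 -> r3=0x41
body[4] add  r0, r0, r2 -> r0=0x22
body[5] sub  r4, r1, #19 -> r4=0xf7
body[6] mov  r4, #0x36 -> r4=0x36
epilogue: pop r4=0x6c, sp=0x80
epilogue: pop r2=0xf4, sp=0x81
prologue pushed ['r2', 'r4'] at ['0x80', '0x7f']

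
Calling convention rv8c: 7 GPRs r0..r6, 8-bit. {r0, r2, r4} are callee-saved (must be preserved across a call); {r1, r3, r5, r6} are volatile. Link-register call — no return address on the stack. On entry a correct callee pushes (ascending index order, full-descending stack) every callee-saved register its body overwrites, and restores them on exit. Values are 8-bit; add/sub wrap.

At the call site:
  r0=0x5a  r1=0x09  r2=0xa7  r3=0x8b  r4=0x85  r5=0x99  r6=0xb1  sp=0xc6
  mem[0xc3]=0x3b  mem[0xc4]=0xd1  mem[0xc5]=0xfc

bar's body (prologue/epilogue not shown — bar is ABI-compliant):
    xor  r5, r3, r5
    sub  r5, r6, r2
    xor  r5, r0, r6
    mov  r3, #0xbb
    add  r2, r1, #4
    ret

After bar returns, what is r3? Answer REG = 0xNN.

prologue: push r2 -> mem[0xc5]=0xa7, sp=0xc5
body[0] xor  r5, r3, r5 -> r5=0x12
body[1] sub  r5, r6, r2 -> r5=0x0a
body[2] xor  r5, r0, r6 -> r5=0xeb
body[3] mov  r3, #0xbb -> r3=0xbb
body[4] add  r2, r1, #4 -> r2=0x0d
epilogue: pop r2=0xa7, sp=0xc6
r3 is caller-saved -> body value

REG = 0xbb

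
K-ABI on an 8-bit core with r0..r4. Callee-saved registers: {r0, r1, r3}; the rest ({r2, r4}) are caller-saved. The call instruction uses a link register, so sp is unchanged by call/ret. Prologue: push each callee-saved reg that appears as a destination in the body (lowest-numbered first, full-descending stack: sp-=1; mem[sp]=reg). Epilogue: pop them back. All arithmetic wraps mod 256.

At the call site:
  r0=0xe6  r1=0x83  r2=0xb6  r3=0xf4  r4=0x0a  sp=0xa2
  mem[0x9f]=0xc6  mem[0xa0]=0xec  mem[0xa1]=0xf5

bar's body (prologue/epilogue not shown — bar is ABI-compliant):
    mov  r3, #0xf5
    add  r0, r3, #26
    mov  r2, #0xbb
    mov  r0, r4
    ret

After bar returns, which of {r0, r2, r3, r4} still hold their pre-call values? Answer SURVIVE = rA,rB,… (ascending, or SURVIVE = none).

SURVIVE = r0,r3,r4

prologue: push r0 -> mem[0xa1]=0xe6, sp=0xa1
prologue: push r3 -> mem[0xa0]=0xf4, sp=0xa0
body[0] mov  r3, #0xf5 -> r3=0xf5
body[1] add  r0, r3, #26 -> r0=0x0f
body[2] mov  r2, #0xbb -> r2=0xbb
body[3] mov  r0, r4 -> r0=0x0a
epilogue: pop r3=0xf4, sp=0xa1
epilogue: pop r0=0xe6, sp=0xa2
r0: callee-saved, written=True
r2: caller-saved, written=True
r3: callee-saved, written=True
r4: caller-saved, written=False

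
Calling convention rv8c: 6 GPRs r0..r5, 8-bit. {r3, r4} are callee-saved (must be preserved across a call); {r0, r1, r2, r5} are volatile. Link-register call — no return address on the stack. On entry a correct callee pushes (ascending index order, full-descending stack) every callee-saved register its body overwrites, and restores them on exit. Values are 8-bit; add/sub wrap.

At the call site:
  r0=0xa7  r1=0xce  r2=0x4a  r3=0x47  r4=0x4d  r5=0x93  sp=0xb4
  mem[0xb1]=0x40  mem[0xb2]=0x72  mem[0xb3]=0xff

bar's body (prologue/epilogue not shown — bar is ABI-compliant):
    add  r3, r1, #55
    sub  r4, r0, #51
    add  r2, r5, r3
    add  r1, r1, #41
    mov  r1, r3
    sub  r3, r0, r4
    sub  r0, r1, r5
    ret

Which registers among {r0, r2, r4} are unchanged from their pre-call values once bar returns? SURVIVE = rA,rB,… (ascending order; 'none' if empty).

SURVIVE = r4

prologue: push r3 -> mem[0xb3]=0x47, sp=0xb3
prologue: push r4 -> mem[0xb2]=0x4d, sp=0xb2
body[0] add  r3, r1, #55 -> r3=0x05
body[1] sub  r4, r0, #51 -> r4=0x74
body[2] add  r2, r5, r3 -> r2=0x98
body[3] add  r1, r1, #41 -> r1=0xf7
body[4] mov  r1, r3 -> r1=0x05
body[5] sub  r3, r0, r4 -> r3=0x33
body[6] sub  r0, r1, r5 -> r0=0x72
epilogue: pop r4=0x4d, sp=0xb3
epilogue: pop r3=0x47, sp=0xb4
r0: caller-saved, written=True
r2: caller-saved, written=True
r4: callee-saved, written=True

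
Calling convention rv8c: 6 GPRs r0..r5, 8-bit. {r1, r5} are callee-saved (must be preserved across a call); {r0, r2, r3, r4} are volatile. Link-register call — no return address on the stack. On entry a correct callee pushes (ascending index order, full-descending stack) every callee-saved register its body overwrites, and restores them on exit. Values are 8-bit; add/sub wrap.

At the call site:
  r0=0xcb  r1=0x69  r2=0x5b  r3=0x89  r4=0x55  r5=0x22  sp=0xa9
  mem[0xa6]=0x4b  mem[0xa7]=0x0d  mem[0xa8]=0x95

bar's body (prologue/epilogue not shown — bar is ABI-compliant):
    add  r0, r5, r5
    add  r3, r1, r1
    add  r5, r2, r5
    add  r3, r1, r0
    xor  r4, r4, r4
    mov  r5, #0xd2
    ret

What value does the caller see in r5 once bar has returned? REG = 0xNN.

REG = 0x22

prologue: push r5 -> mem[0xa8]=0x22, sp=0xa8
body[0] add  r0, r5, r5 -> r0=0x44
body[1] add  r3, r1, r1 -> r3=0xd2
body[2] add  r5, r2, r5 -> r5=0x7d
body[3] add  r3, r1, r0 -> r3=0xad
body[4] xor  r4, r4, r4 -> r4=0x00
body[5] mov  r5, #0xd2 -> r5=0xd2
epilogue: pop r5=0x22, sp=0xa9
r5 is callee-saved -> restored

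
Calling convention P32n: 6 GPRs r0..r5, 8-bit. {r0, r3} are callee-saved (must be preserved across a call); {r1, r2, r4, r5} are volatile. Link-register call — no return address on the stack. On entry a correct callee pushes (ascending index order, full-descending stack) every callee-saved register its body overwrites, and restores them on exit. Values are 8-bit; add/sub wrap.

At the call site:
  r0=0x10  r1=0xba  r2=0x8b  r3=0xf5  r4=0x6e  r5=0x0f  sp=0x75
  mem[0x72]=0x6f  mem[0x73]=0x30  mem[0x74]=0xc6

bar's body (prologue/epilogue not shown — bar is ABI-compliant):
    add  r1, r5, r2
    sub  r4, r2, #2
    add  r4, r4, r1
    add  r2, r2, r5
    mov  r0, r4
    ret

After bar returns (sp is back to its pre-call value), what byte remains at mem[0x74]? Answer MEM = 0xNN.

prologue: push r0 -> mem[0x74]=0x10, sp=0x74
body[0] add  r1, r5, r2 -> r1=0x9a
body[1] sub  r4, r2, #2 -> r4=0x89
body[2] add  r4, r4, r1 -> r4=0x23
body[3] add  r2, r2, r5 -> r2=0x9a
body[4] mov  r0, r4 -> r0=0x23
epilogue: pop r0=0x10, sp=0x75
prologue pushed ['r0'] at ['0x74']

MEM = 0x10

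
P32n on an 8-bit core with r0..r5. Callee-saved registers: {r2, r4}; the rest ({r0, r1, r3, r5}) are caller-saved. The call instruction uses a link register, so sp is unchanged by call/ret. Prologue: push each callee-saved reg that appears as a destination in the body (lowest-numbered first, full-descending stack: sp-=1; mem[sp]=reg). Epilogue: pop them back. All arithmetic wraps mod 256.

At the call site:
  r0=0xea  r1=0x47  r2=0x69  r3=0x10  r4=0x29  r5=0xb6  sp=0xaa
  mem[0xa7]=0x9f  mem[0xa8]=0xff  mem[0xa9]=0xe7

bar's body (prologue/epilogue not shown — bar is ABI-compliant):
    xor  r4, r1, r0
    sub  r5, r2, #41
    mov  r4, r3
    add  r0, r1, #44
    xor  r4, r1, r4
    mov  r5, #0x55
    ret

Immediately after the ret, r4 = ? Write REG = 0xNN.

REG = 0x29

prologue: push r4 → mem[0xa9]=0x29, sp=0xa9
body[0] xor  r4, r1, r0 → r4=0xad
body[1] sub  r5, r2, #41 → r5=0x40
body[2] mov  r4, r3 → r4=0x10
body[3] add  r0, r1, #44 → r0=0x73
body[4] xor  r4, r1, r4 → r4=0x57
body[5] mov  r5, #0x55 → r5=0x55
epilogue: pop r4=0x29, sp=0xaa
r4 is callee-saved → restored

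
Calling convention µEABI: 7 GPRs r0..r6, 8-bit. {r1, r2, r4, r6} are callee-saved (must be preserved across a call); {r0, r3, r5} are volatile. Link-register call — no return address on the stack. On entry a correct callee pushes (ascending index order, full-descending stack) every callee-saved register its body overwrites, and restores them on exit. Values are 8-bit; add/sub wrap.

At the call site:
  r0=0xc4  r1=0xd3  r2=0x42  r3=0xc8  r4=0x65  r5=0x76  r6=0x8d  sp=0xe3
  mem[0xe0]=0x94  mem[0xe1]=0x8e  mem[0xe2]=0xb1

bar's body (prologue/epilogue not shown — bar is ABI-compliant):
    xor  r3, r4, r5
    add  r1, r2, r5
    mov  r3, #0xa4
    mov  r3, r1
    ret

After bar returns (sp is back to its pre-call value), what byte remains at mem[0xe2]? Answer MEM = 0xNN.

MEM = 0xd3

prologue: push r1 → mem[0xe2]=0xd3, sp=0xe2
body[0] xor  r3, r4, r5 → r3=0x13
body[1] add  r1, r2, r5 → r1=0xb8
body[2] mov  r3, #0xa4 → r3=0xa4
body[3] mov  r3, r1 → r3=0xb8
epilogue: pop r1=0xd3, sp=0xe3
prologue pushed ['r1'] at ['0xe2']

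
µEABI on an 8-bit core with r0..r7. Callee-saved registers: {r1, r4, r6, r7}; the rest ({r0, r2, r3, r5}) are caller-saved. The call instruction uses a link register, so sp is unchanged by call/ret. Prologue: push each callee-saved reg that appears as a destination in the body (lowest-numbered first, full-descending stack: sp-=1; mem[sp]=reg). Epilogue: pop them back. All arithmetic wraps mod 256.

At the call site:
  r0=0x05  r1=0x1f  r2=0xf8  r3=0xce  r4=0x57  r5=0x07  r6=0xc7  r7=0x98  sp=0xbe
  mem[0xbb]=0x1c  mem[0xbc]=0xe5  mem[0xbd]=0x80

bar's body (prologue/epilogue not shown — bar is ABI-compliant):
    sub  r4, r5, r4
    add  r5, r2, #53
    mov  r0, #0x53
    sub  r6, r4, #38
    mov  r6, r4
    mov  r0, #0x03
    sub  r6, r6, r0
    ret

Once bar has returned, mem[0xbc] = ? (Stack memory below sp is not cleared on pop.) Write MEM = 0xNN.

prologue: push r4 -> mem[0xbd]=0x57, sp=0xbd
prologue: push r6 -> mem[0xbc]=0xc7, sp=0xbc
body[0] sub  r4, r5, r4 -> r4=0xb0
body[1] add  r5, r2, #53 -> r5=0x2d
body[2] mov  r0, #0x53 -> r0=0x53
body[3] sub  r6, r4, #38 -> r6=0x8a
body[4] mov  r6, r4 -> r6=0xb0
body[5] mov  r0, #0x03 -> r0=0x03
body[6] sub  r6, r6, r0 -> r6=0xad
epilogue: pop r6=0xc7, sp=0xbd
epilogue: pop r4=0x57, sp=0xbe
prologue pushed ['r4', 'r6'] at ['0xbd', '0xbc']

MEM = 0xc7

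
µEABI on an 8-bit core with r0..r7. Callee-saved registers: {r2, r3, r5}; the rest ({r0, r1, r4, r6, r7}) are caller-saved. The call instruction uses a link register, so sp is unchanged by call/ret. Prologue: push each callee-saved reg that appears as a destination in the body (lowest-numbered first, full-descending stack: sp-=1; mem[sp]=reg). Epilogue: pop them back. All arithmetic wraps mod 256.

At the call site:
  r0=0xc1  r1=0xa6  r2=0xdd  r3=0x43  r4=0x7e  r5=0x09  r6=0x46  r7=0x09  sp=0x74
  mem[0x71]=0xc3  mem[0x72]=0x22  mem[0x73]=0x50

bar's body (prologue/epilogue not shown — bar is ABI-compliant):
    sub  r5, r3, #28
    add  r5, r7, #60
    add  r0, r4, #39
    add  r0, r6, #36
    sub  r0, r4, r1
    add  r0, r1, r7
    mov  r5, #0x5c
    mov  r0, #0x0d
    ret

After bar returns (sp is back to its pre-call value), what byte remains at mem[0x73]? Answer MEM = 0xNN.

MEM = 0x09

prologue: push r5 → mem[0x73]=0x09, sp=0x73
body[0] sub  r5, r3, #28 → r5=0x27
body[1] add  r5, r7, #60 → r5=0x45
body[2] add  r0, r4, #39 → r0=0xa5
body[3] add  r0, r6, #36 → r0=0x6a
body[4] sub  r0, r4, r1 → r0=0xd8
body[5] add  r0, r1, r7 → r0=0xaf
body[6] mov  r5, #0x5c → r5=0x5c
body[7] mov  r0, #0x0d → r0=0x0d
epilogue: pop r5=0x09, sp=0x74
prologue pushed ['r5'] at ['0x73']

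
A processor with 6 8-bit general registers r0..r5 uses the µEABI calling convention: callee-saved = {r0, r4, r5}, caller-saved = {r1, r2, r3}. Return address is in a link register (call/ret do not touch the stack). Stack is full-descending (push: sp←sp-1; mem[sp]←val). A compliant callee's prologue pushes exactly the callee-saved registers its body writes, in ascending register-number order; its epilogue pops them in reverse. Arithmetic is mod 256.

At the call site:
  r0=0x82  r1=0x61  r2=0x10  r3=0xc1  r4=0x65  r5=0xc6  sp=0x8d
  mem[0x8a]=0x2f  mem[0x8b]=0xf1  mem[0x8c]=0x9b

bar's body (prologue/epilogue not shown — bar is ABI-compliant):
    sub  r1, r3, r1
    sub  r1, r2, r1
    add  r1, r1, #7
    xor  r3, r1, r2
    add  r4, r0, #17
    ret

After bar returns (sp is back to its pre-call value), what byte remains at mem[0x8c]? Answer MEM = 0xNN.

MEM = 0x65

prologue: push r4 -> mem[0x8c]=0x65, sp=0x8c
body[0] sub  r1, r3, r1 -> r1=0x60
body[1] sub  r1, r2, r1 -> r1=0xb0
body[2] add  r1, r1, #7 -> r1=0xb7
body[3] xor  r3, r1, r2 -> r3=0xa7
body[4] add  r4, r0, #17 -> r4=0x93
epilogue: pop r4=0x65, sp=0x8d
prologue pushed ['r4'] at ['0x8c']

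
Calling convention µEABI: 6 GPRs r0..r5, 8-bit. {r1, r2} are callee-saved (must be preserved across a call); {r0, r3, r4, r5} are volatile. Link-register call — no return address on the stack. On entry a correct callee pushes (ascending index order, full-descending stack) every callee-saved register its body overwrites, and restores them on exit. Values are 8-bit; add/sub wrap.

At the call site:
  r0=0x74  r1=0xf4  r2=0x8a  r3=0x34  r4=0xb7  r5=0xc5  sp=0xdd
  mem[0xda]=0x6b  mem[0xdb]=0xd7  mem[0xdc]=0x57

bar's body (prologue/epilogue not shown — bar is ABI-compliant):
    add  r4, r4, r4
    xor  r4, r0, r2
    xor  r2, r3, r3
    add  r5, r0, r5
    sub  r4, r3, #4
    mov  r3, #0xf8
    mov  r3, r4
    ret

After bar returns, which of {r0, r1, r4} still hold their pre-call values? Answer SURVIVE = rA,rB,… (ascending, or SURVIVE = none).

SURVIVE = r0,r1

prologue: push r2 → mem[0xdc]=0x8a, sp=0xdc
body[0] add  r4, r4, r4 → r4=0x6e
body[1] xor  r4, r0, r2 → r4=0xfe
body[2] xor  r2, r3, r3 → r2=0x00
body[3] add  r5, r0, r5 → r5=0x39
body[4] sub  r4, r3, #4 → r4=0x30
body[5] mov  r3, #0xf8 → r3=0xf8
body[6] mov  r3, r4 → r3=0x30
epilogue: pop r2=0x8a, sp=0xdd
r0: caller-saved, written=False
r1: callee-saved, written=False
r4: caller-saved, written=True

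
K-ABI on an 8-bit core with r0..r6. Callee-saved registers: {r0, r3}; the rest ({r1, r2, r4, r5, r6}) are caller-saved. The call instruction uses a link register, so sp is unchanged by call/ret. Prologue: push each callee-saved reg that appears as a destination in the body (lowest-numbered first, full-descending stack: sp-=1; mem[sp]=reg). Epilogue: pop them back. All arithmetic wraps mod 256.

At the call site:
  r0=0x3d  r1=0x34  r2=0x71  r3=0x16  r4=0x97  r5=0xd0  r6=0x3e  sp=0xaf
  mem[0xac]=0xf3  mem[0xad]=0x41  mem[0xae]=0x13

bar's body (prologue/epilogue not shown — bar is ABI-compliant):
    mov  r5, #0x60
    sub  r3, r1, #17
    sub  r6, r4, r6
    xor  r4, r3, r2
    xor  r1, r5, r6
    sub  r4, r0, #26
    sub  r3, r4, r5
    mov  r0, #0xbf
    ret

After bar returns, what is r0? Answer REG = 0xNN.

prologue: push r0 → mem[0xae]=0x3d, sp=0xae
prologue: push r3 → mem[0xad]=0x16, sp=0xad
body[0] mov  r5, #0x60 → r5=0x60
body[1] sub  r3, r1, #17 → r3=0x23
body[2] sub  r6, r4, r6 → r6=0x59
body[3] xor  r4, r3, r2 → r4=0x52
body[4] xor  r1, r5, r6 → r1=0x39
body[5] sub  r4, r0, #26 → r4=0x23
body[6] sub  r3, r4, r5 → r3=0xc3
body[7] mov  r0, #0xbf → r0=0xbf
epilogue: pop r3=0x16, sp=0xae
epilogue: pop r0=0x3d, sp=0xaf
r0 is callee-saved → restored

REG = 0x3d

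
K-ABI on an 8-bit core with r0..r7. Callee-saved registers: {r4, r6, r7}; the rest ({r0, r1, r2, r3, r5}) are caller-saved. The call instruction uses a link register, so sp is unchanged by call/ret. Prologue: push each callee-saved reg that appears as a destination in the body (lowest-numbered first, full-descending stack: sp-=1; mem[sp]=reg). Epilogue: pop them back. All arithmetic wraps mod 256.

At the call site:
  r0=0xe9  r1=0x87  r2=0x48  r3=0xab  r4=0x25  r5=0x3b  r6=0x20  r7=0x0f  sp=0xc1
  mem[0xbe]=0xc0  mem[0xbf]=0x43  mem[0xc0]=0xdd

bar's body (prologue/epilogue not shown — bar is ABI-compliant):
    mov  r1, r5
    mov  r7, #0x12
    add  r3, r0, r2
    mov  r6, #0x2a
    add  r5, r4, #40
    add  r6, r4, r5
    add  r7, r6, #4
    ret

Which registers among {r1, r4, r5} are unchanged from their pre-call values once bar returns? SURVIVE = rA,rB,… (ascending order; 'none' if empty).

SURVIVE = r4

prologue: push r6 → mem[0xc0]=0x20, sp=0xc0
prologue: push r7 → mem[0xbf]=0x0f, sp=0xbf
body[0] mov  r1, r5 → r1=0x3b
body[1] mov  r7, #0x12 → r7=0x12
body[2] add  r3, r0, r2 → r3=0x31
body[3] mov  r6, #0x2a → r6=0x2a
body[4] add  r5, r4, #40 → r5=0x4d
body[5] add  r6, r4, r5 → r6=0x72
body[6] add  r7, r6, #4 → r7=0x76
epilogue: pop r7=0x0f, sp=0xc0
epilogue: pop r6=0x20, sp=0xc1
r1: caller-saved, written=True
r4: callee-saved, written=False
r5: caller-saved, written=True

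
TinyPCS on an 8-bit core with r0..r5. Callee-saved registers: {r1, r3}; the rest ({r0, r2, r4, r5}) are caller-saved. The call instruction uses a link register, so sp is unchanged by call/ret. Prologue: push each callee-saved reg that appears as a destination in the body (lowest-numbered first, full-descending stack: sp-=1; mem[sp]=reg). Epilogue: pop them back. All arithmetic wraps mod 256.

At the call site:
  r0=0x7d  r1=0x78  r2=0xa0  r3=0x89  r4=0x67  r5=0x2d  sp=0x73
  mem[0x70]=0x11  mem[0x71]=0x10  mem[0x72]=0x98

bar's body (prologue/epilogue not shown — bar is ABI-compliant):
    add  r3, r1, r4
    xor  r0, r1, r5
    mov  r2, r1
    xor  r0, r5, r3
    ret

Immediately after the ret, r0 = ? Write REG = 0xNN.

prologue: push r3 → mem[0x72]=0x89, sp=0x72
body[0] add  r3, r1, r4 → r3=0xdf
body[1] xor  r0, r1, r5 → r0=0x55
body[2] mov  r2, r1 → r2=0x78
body[3] xor  r0, r5, r3 → r0=0xf2
epilogue: pop r3=0x89, sp=0x73
r0 is caller-saved → body value

REG = 0xf2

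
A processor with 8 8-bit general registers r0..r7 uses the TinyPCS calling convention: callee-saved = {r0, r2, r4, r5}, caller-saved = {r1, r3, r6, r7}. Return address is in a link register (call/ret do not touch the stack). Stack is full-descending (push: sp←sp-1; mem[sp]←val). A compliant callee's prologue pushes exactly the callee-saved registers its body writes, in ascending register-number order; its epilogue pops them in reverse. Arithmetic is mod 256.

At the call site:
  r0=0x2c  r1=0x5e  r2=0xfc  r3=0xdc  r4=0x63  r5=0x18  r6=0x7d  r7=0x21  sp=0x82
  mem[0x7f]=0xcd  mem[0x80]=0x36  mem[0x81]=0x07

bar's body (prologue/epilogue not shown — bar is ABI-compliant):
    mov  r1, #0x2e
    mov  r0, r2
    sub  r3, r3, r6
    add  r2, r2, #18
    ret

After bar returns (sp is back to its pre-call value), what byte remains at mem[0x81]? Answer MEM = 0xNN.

prologue: push r0 -> mem[0x81]=0x2c, sp=0x81
prologue: push r2 -> mem[0x80]=0xfc, sp=0x80
body[0] mov  r1, #0x2e -> r1=0x2e
body[1] mov  r0, r2 -> r0=0xfc
body[2] sub  r3, r3, r6 -> r3=0x5f
body[3] add  r2, r2, #18 -> r2=0x0e
epilogue: pop r2=0xfc, sp=0x81
epilogue: pop r0=0x2c, sp=0x82
prologue pushed ['r0', 'r2'] at ['0x81', '0x80']

MEM = 0x2c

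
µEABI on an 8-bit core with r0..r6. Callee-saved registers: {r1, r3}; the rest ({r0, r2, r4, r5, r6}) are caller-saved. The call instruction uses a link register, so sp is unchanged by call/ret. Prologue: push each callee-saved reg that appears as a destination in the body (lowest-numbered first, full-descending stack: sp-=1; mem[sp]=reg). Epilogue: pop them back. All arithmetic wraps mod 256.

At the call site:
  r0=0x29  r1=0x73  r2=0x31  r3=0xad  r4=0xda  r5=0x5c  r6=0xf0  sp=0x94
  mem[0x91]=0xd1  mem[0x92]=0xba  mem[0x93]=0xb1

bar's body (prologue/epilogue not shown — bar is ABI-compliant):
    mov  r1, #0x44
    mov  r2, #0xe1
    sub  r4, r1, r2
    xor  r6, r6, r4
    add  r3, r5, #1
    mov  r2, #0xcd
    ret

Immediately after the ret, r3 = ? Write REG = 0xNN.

prologue: push r1 -> mem[0x93]=0x73, sp=0x93
prologue: push r3 -> mem[0x92]=0xad, sp=0x92
body[0] mov  r1, #0x44 -> r1=0x44
body[1] mov  r2, #0xe1 -> r2=0xe1
body[2] sub  r4, r1, r2 -> r4=0x63
body[3] xor  r6, r6, r4 -> r6=0x93
body[4] add  r3, r5, #1 -> r3=0x5d
body[5] mov  r2, #0xcd -> r2=0xcd
epilogue: pop r3=0xad, sp=0x93
epilogue: pop r1=0x73, sp=0x94
r3 is callee-saved -> restored

REG = 0xad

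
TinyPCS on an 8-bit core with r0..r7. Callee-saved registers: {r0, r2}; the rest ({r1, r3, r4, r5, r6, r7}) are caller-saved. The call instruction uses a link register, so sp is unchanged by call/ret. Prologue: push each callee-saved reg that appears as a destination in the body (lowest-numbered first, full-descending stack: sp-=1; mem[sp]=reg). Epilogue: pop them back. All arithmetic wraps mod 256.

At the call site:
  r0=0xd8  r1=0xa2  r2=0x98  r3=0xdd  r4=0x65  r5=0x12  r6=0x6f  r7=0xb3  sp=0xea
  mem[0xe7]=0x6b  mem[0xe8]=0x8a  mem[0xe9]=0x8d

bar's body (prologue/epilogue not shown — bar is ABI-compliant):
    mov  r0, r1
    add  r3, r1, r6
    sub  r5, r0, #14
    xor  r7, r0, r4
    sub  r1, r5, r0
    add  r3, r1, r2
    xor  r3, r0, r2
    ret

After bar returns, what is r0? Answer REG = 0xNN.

REG = 0xd8

prologue: push r0 → mem[0xe9]=0xd8, sp=0xe9
body[0] mov  r0, r1 → r0=0xa2
body[1] add  r3, r1, r6 → r3=0x11
body[2] sub  r5, r0, #14 → r5=0x94
body[3] xor  r7, r0, r4 → r7=0xc7
body[4] sub  r1, r5, r0 → r1=0xf2
body[5] add  r3, r1, r2 → r3=0x8a
body[6] xor  r3, r0, r2 → r3=0x3a
epilogue: pop r0=0xd8, sp=0xea
r0 is callee-saved → restored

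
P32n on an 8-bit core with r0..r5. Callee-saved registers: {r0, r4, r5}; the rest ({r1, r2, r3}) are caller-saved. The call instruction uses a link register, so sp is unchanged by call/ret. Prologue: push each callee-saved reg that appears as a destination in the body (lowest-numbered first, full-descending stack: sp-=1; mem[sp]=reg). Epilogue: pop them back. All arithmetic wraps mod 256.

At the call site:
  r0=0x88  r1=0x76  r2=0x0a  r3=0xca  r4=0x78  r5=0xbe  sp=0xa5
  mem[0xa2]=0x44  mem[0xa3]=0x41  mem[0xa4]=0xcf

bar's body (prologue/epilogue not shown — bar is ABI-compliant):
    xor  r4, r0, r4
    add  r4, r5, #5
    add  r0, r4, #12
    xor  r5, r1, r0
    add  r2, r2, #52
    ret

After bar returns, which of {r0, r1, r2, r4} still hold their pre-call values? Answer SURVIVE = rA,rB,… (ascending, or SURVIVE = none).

prologue: push r0 → mem[0xa4]=0x88, sp=0xa4
prologue: push r4 → mem[0xa3]=0x78, sp=0xa3
prologue: push r5 → mem[0xa2]=0xbe, sp=0xa2
body[0] xor  r4, r0, r4 → r4=0xf0
body[1] add  r4, r5, #5 → r4=0xc3
body[2] add  r0, r4, #12 → r0=0xcf
body[3] xor  r5, r1, r0 → r5=0xb9
body[4] add  r2, r2, #52 → r2=0x3e
epilogue: pop r5=0xbe, sp=0xa3
epilogue: pop r4=0x78, sp=0xa4
epilogue: pop r0=0x88, sp=0xa5
r0: callee-saved, written=True
r1: caller-saved, written=False
r2: caller-saved, written=True
r4: callee-saved, written=True

SURVIVE = r0,r1,r4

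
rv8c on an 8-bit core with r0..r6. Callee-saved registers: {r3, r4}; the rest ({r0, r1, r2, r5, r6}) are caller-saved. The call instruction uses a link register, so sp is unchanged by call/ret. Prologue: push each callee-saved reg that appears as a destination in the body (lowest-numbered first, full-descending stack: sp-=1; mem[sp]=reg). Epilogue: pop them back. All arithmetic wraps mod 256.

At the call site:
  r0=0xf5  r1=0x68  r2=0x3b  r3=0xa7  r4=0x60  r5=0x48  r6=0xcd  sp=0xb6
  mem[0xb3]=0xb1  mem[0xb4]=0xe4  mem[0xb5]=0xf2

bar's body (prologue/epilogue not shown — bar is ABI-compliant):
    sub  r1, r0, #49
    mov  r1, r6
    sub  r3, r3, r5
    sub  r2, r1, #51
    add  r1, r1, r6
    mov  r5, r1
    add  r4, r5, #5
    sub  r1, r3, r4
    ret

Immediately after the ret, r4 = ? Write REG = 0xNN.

prologue: push r3 → mem[0xb5]=0xa7, sp=0xb5
prologue: push r4 → mem[0xb4]=0x60, sp=0xb4
body[0] sub  r1, r0, #49 → r1=0xc4
body[1] mov  r1, r6 → r1=0xcd
body[2] sub  r3, r3, r5 → r3=0x5f
body[3] sub  r2, r1, #51 → r2=0x9a
body[4] add  r1, r1, r6 → r1=0x9a
body[5] mov  r5, r1 → r5=0x9a
body[6] add  r4, r5, #5 → r4=0x9f
body[7] sub  r1, r3, r4 → r1=0xc0
epilogue: pop r4=0x60, sp=0xb5
epilogue: pop r3=0xa7, sp=0xb6
r4 is callee-saved → restored

REG = 0x60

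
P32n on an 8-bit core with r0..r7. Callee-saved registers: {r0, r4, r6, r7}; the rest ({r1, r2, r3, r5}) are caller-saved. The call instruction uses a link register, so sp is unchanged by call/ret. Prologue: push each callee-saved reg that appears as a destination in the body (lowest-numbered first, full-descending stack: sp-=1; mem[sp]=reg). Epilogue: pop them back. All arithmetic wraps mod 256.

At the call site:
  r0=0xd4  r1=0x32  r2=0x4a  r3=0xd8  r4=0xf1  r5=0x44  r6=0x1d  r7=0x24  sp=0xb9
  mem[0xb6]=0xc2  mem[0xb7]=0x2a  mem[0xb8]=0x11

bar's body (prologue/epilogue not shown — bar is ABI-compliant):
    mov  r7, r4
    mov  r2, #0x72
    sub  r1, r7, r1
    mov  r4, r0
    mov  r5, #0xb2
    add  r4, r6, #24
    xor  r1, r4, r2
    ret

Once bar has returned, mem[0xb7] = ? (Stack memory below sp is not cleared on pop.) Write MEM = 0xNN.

prologue: push r4 -> mem[0xb8]=0xf1, sp=0xb8
prologue: push r7 -> mem[0xb7]=0x24, sp=0xb7
body[0] mov  r7, r4 -> r7=0xf1
body[1] mov  r2, #0x72 -> r2=0x72
body[2] sub  r1, r7, r1 -> r1=0xbf
body[3] mov  r4, r0 -> r4=0xd4
body[4] mov  r5, #0xb2 -> r5=0xb2
body[5] add  r4, r6, #24 -> r4=0x35
body[6] xor  r1, r4, r2 -> r1=0x47
epilogue: pop r7=0x24, sp=0xb8
epilogue: pop r4=0xf1, sp=0xb9
prologue pushed ['r4', 'r7'] at ['0xb8', '0xb7']

MEM = 0x24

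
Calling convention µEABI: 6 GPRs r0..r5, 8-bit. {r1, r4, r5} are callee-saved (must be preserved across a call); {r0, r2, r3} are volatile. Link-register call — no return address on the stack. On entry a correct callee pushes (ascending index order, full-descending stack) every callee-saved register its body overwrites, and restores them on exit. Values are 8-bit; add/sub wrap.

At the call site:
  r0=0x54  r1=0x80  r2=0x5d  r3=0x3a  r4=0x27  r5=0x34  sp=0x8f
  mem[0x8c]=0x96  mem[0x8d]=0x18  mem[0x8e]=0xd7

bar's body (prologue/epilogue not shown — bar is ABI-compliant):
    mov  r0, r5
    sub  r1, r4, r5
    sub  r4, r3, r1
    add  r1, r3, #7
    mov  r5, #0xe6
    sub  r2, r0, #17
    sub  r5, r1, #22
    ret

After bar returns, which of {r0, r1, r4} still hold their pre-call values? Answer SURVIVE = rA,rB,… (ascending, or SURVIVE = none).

SURVIVE = r1,r4

prologue: push r1 -> mem[0x8e]=0x80, sp=0x8e
prologue: push r4 -> mem[0x8d]=0x27, sp=0x8d
prologue: push r5 -> mem[0x8c]=0x34, sp=0x8c
body[0] mov  r0, r5 -> r0=0x34
body[1] sub  r1, r4, r5 -> r1=0xf3
body[2] sub  r4, r3, r1 -> r4=0x47
body[3] add  r1, r3, #7 -> r1=0x41
body[4] mov  r5, #0xe6 -> r5=0xe6
body[5] sub  r2, r0, #17 -> r2=0x23
body[6] sub  r5, r1, #22 -> r5=0x2b
epilogue: pop r5=0x34, sp=0x8d
epilogue: pop r4=0x27, sp=0x8e
epilogue: pop r1=0x80, sp=0x8f
r0: caller-saved, written=True
r1: callee-saved, written=True
r4: callee-saved, written=True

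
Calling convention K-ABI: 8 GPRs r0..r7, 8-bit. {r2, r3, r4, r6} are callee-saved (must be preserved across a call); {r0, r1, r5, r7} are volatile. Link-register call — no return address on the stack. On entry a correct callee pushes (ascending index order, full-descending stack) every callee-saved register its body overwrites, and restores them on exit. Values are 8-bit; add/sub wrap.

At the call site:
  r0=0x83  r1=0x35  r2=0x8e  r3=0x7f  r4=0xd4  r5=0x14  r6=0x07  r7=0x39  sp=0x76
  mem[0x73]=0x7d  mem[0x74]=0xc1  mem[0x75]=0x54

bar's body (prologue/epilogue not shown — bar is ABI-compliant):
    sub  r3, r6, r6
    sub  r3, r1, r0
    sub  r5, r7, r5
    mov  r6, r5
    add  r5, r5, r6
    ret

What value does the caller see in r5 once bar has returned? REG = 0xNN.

prologue: push r3 -> mem[0x75]=0x7f, sp=0x75
prologue: push r6 -> mem[0x74]=0x07, sp=0x74
body[0] sub  r3, r6, r6 -> r3=0x00
body[1] sub  r3, r1, r0 -> r3=0xb2
body[2] sub  r5, r7, r5 -> r5=0x25
body[3] mov  r6, r5 -> r6=0x25
body[4] add  r5, r5, r6 -> r5=0x4a
epilogue: pop r6=0x07, sp=0x75
epilogue: pop r3=0x7f, sp=0x76
r5 is caller-saved -> body value

REG = 0x4a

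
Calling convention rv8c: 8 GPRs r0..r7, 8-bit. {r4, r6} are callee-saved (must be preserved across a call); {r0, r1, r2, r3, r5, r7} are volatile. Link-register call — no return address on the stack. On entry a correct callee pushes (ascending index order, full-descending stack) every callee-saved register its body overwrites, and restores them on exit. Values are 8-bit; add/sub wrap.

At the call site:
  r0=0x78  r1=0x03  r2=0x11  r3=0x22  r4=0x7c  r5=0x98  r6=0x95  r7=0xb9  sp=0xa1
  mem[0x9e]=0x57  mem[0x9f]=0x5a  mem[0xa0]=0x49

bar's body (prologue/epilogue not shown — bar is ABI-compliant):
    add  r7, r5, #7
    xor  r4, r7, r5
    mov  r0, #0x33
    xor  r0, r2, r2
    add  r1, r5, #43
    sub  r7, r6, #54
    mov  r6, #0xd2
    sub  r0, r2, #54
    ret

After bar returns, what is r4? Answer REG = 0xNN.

prologue: push r4 -> mem[0xa0]=0x7c, sp=0xa0
prologue: push r6 -> mem[0x9f]=0x95, sp=0x9f
body[0] add  r7, r5, #7 -> r7=0x9f
body[1] xor  r4, r7, r5 -> r4=0x07
body[2] mov  r0, #0x33 -> r0=0x33
body[3] xor  r0, r2, r2 -> r0=0x00
body[4] add  r1, r5, #43 -> r1=0xc3
body[5] sub  r7, r6, #54 -> r7=0x5f
body[6] mov  r6, #0xd2 -> r6=0xd2
body[7] sub  r0, r2, #54 -> r0=0xdb
epilogue: pop r6=0x95, sp=0xa0
epilogue: pop r4=0x7c, sp=0xa1
r4 is callee-saved -> restored

REG = 0x7c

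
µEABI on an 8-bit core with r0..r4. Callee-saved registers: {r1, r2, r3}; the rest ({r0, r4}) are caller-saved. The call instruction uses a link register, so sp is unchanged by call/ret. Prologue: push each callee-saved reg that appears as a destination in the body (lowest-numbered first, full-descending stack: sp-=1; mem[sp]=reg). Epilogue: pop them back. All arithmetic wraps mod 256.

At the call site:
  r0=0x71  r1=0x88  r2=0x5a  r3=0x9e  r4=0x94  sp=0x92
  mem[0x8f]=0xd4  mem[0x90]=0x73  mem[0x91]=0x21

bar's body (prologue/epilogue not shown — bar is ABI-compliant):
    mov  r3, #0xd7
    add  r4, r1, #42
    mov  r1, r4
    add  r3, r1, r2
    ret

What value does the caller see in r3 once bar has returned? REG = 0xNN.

prologue: push r1 -> mem[0x91]=0x88, sp=0x91
prologue: push r3 -> mem[0x90]=0x9e, sp=0x90
body[0] mov  r3, #0xd7 -> r3=0xd7
body[1] add  r4, r1, #42 -> r4=0xb2
body[2] mov  r1, r4 -> r1=0xb2
body[3] add  r3, r1, r2 -> r3=0x0c
epilogue: pop r3=0x9e, sp=0x91
epilogue: pop r1=0x88, sp=0x92
r3 is callee-saved -> restored

REG = 0x9e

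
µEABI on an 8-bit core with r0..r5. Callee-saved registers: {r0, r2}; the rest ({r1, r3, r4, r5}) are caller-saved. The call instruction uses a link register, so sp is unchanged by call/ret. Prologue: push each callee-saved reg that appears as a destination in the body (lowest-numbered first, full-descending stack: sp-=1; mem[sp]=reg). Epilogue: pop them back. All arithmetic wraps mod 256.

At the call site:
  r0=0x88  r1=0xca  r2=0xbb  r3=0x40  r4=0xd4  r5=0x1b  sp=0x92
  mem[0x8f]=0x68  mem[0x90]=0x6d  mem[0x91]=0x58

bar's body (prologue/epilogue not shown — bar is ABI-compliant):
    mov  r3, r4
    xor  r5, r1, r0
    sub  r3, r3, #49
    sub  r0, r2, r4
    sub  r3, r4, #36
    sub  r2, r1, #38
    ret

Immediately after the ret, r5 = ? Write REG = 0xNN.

REG = 0x42

prologue: push r0 → mem[0x91]=0x88, sp=0x91
prologue: push r2 → mem[0x90]=0xbb, sp=0x90
body[0] mov  r3, r4 → r3=0xd4
body[1] xor  r5, r1, r0 → r5=0x42
body[2] sub  r3, r3, #49 → r3=0xa3
body[3] sub  r0, r2, r4 → r0=0xe7
body[4] sub  r3, r4, #36 → r3=0xb0
body[5] sub  r2, r1, #38 → r2=0xa4
epilogue: pop r2=0xbb, sp=0x91
epilogue: pop r0=0x88, sp=0x92
r5 is caller-saved → body value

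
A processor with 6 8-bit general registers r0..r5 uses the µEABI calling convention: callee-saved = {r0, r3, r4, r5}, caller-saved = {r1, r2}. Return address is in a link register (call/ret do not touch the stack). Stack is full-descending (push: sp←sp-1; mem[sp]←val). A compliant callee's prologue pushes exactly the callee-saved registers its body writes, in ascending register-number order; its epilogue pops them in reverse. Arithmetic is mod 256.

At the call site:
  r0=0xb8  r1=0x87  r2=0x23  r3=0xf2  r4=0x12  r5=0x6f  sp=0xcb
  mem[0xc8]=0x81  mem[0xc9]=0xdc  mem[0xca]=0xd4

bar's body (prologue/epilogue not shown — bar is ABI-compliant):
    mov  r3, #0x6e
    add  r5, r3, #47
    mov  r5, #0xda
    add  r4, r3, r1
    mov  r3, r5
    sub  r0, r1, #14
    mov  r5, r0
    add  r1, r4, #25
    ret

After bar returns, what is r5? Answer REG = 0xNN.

prologue: push r0 → mem[0xca]=0xb8, sp=0xca
prologue: push r3 → mem[0xc9]=0xf2, sp=0xc9
prologue: push r4 → mem[0xc8]=0x12, sp=0xc8
prologue: push r5 → mem[0xc7]=0x6f, sp=0xc7
body[0] mov  r3, #0x6e → r3=0x6e
body[1] add  r5, r3, #47 → r5=0x9d
body[2] mov  r5, #0xda → r5=0xda
body[3] add  r4, r3, r1 → r4=0xf5
body[4] mov  r3, r5 → r3=0xda
body[5] sub  r0, r1, #14 → r0=0x79
body[6] mov  r5, r0 → r5=0x79
body[7] add  r1, r4, #25 → r1=0x0e
epilogue: pop r5=0x6f, sp=0xc8
epilogue: pop r4=0x12, sp=0xc9
epilogue: pop r3=0xf2, sp=0xca
epilogue: pop r0=0xb8, sp=0xcb
r5 is callee-saved → restored

REG = 0x6f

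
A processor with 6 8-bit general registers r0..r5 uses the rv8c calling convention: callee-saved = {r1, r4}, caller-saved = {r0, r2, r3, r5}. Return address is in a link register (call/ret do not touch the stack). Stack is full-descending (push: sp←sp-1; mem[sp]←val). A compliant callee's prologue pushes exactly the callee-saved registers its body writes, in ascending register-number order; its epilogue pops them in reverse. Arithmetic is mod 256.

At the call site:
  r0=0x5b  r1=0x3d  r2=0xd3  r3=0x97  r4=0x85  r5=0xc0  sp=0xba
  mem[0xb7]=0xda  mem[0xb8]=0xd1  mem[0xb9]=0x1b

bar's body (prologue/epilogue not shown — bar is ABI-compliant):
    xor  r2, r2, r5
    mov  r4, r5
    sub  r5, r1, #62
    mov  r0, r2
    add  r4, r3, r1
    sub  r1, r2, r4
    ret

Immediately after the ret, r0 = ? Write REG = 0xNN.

prologue: push r1 → mem[0xb9]=0x3d, sp=0xb9
prologue: push r4 → mem[0xb8]=0x85, sp=0xb8
body[0] xor  r2, r2, r5 → r2=0x13
body[1] mov  r4, r5 → r4=0xc0
body[2] sub  r5, r1, #62 → r5=0xff
body[3] mov  r0, r2 → r0=0x13
body[4] add  r4, r3, r1 → r4=0xd4
body[5] sub  r1, r2, r4 → r1=0x3f
epilogue: pop r4=0x85, sp=0xb9
epilogue: pop r1=0x3d, sp=0xba
r0 is caller-saved → body value

REG = 0x13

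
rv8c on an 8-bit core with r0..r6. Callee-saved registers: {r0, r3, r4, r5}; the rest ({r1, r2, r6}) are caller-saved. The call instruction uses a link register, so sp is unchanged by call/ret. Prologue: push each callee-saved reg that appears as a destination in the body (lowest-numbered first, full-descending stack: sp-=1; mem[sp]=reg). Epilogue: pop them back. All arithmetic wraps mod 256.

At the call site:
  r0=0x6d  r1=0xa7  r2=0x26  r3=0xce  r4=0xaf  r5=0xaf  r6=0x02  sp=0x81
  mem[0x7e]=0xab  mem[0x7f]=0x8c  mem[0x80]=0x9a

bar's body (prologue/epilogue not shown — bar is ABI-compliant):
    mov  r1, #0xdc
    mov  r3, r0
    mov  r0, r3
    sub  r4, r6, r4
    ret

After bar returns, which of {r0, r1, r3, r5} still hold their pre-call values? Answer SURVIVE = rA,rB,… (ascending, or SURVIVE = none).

prologue: push r0 → mem[0x80]=0x6d, sp=0x80
prologue: push r3 → mem[0x7f]=0xce, sp=0x7f
prologue: push r4 → mem[0x7e]=0xaf, sp=0x7e
body[0] mov  r1, #0xdc → r1=0xdc
body[1] mov  r3, r0 → r3=0x6d
body[2] mov  r0, r3 → r0=0x6d
body[3] sub  r4, r6, r4 → r4=0x53
epilogue: pop r4=0xaf, sp=0x7f
epilogue: pop r3=0xce, sp=0x80
epilogue: pop r0=0x6d, sp=0x81
r0: callee-saved, written=True
r1: caller-saved, written=True
r3: callee-saved, written=True
r5: callee-saved, written=False

SURVIVE = r0,r3,r5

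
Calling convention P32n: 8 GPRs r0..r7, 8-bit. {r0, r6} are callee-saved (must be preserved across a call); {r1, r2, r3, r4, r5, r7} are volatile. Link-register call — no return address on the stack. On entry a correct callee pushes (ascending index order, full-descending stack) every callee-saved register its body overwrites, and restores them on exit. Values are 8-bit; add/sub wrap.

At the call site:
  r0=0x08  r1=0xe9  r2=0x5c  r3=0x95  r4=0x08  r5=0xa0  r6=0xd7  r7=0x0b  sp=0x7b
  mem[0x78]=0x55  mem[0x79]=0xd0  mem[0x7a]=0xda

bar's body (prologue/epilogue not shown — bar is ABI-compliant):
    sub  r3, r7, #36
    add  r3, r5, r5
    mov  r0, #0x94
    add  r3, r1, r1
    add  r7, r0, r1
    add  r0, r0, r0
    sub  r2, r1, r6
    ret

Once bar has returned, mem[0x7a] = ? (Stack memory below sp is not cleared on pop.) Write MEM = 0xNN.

MEM = 0x08

prologue: push r0 -> mem[0x7a]=0x08, sp=0x7a
body[0] sub  r3, r7, #36 -> r3=0xe7
body[1] add  r3, r5, r5 -> r3=0x40
body[2] mov  r0, #0x94 -> r0=0x94
body[3] add  r3, r1, r1 -> r3=0xd2
body[4] add  r7, r0, r1 -> r7=0x7d
body[5] add  r0, r0, r0 -> r0=0x28
body[6] sub  r2, r1, r6 -> r2=0x12
epilogue: pop r0=0x08, sp=0x7b
prologue pushed ['r0'] at ['0x7a']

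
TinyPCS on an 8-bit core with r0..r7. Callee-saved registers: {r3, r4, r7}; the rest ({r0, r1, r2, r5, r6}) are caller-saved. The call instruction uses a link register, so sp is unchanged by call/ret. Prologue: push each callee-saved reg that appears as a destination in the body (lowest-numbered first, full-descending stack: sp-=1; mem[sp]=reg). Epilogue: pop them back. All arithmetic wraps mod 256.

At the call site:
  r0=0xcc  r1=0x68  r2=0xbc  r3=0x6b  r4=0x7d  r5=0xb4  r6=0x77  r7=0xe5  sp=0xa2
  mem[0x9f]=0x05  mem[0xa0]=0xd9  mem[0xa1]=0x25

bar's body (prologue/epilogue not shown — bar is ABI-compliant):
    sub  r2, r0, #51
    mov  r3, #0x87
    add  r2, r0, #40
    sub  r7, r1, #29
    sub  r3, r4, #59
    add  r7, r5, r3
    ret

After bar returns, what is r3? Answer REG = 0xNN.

REG = 0x6b

prologue: push r3 -> mem[0xa1]=0x6b, sp=0xa1
prologue: push r7 -> mem[0xa0]=0xe5, sp=0xa0
body[0] sub  r2, r0, #51 -> r2=0x99
body[1] mov  r3, #0x87 -> r3=0x87
body[2] add  r2, r0, #40 -> r2=0xf4
body[3] sub  r7, r1, #29 -> r7=0x4b
body[4] sub  r3, r4, #59 -> r3=0x42
body[5] add  r7, r5, r3 -> r7=0xf6
epilogue: pop r7=0xe5, sp=0xa1
epilogue: pop r3=0x6b, sp=0xa2
r3 is callee-saved -> restored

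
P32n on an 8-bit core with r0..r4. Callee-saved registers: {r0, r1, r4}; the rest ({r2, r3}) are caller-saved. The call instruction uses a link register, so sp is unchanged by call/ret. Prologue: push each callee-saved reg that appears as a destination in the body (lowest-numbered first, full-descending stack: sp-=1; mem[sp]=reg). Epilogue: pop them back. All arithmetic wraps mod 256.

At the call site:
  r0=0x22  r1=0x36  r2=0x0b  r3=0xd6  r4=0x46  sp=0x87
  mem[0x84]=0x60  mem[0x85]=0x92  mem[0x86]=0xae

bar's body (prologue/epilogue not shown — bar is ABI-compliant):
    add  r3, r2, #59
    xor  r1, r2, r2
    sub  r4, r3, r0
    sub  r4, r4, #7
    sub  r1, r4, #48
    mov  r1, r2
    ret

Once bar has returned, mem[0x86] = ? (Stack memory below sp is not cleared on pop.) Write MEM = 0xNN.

prologue: push r1 → mem[0x86]=0x36, sp=0x86
prologue: push r4 → mem[0x85]=0x46, sp=0x85
body[0] add  r3, r2, #59 → r3=0x46
body[1] xor  r1, r2, r2 → r1=0x00
body[2] sub  r4, r3, r0 → r4=0x24
body[3] sub  r4, r4, #7 → r4=0x1d
body[4] sub  r1, r4, #48 → r1=0xed
body[5] mov  r1, r2 → r1=0x0b
epilogue: pop r4=0x46, sp=0x86
epilogue: pop r1=0x36, sp=0x87
prologue pushed ['r1', 'r4'] at ['0x86', '0x85']

MEM = 0x36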